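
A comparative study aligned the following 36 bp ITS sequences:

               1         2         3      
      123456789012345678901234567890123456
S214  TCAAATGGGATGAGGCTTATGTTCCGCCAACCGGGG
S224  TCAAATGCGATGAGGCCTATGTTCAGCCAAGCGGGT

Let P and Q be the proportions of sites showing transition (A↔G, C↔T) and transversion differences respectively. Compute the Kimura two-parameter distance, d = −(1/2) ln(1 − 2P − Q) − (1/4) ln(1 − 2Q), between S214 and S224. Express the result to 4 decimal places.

Mismatches occur at site 8 (G→C, transversion), site 17 (T→C, transition), site 25 (C→A, transversion), site 31 (C→G, transversion), site 36 (G→T, transversion).
Of the 5 differences, 1 transition and 4 transversions over 36 sites: P = 1/36 = 0.027778, Q = 4/36 = 0.111111.
d = −0.5·ln(0.833333) − 0.25·ln(0.777778) = −0.5·(-0.182322) − 0.25·(-0.251314) = 0.1540.

0.1540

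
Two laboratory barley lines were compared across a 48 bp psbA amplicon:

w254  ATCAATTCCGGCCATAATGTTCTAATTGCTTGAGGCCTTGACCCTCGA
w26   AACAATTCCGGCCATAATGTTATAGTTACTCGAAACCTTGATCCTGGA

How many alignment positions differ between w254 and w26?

Mismatches occur at site 2 (T/A), site 22 (C/A), site 25 (A/G), site 28 (G/A), site 31 (T/C), site 34 (G/A), site 35 (G/A), site 42 (C/T), site 46 (C/G).
That gives 9 mismatches out of 48 aligned sites, so the Hamming distance is 9.

9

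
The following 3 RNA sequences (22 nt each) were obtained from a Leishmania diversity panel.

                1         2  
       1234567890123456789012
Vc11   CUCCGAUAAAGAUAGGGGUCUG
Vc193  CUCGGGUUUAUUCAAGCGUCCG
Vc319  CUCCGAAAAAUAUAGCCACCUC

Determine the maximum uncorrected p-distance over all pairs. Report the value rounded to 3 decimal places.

Pairwise Hamming distances:
  Vc11 vs Vc193: 10
  Vc11 vs Vc319: 7
  Vc193 vs Vc319: 13
The largest is 13 mismatches, between Vc193 and Vc319; p = 13/22 = 0.591.

0.591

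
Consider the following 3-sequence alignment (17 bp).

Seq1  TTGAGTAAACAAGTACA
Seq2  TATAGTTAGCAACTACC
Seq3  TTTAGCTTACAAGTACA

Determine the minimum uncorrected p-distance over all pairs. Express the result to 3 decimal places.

Pairwise Hamming distances:
  Seq1 vs Seq2: 6
  Seq1 vs Seq3: 4
  Seq2 vs Seq3: 6
The smallest is 4 mismatches, between Seq1 and Seq3; p = 4/17 = 0.235.

0.235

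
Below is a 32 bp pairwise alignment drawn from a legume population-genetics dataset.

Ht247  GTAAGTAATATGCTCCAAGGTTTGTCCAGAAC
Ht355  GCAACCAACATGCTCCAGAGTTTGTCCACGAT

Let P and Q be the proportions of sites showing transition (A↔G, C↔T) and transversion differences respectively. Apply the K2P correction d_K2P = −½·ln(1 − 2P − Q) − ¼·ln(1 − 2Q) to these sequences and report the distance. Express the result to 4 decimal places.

Differing sites — 2:T/C (Ti); 5:G/C (Tv); 6:T/C (Ti); 9:T/C (Ti); 18:A/G (Ti); 19:G/A (Ti); 29:G/C (Tv); 30:A/G (Ti); 32:C/T (Ti).
Of the 9 differences, 7 transitions and 2 transversions over 32 sites: P = 7/32 = 0.218750, Q = 2/32 = 0.062500.
d = −0.5·ln(0.500000) − 0.25·ln(0.875000) = −0.5·(-0.693147) − 0.25·(-0.133531) = 0.3800.

0.3800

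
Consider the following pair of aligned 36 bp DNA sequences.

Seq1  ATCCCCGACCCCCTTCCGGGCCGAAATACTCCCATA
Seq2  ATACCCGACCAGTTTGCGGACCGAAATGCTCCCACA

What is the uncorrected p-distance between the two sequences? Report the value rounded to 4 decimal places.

0.2222

Mismatches occur at site 3 (C↔A), site 11 (C↔A), site 12 (C↔G), site 13 (C↔T), site 16 (C↔G), site 20 (G↔A), site 28 (A↔G), site 35 (T↔C).
There are 8 differences over 36 sites, so p = 8/36 = 0.2222.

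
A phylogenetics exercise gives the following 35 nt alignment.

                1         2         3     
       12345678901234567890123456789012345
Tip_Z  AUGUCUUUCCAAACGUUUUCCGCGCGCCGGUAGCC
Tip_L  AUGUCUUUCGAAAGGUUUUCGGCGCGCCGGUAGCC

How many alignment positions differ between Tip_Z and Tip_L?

3

Differing sites — 10:C/G; 14:C/G; 21:C/G.
That gives 3 mismatches out of 35 aligned sites, so the Hamming distance is 3.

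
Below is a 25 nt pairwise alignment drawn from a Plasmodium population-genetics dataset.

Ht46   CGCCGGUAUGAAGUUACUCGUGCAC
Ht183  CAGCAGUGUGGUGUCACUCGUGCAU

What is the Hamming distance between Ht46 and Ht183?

8

Differing sites — 2:G/A; 3:C/G; 5:G/A; 8:A/G; 11:A/G; 12:A/U; 15:U/C; 25:C/U.
That gives 8 mismatches out of 25 aligned sites, so the Hamming distance is 8.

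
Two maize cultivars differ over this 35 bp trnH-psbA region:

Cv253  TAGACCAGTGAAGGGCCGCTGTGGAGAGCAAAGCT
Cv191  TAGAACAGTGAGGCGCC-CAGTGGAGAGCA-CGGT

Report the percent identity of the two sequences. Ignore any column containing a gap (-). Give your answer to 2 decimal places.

Excluding the 2 gap columns leaves 33 comparable sites.
The sequences differ at positions 5 (C/A), 12 (A/G), 14 (G/C), 20 (T/A), 32 (A/C), 34 (C/G).
27 of the 33 comparable sites match, so the percent identity is 27/33 × 100 = 81.82%.

81.82%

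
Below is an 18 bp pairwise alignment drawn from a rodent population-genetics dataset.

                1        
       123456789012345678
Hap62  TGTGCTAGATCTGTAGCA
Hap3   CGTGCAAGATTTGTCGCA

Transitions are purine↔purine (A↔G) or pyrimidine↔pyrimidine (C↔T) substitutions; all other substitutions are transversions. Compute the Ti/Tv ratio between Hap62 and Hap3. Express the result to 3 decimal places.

Differing sites — 1:T/C (Ti); 6:T/A (Tv); 11:C/T (Ti); 15:A/C (Tv).
Of the 4 differences, 2 transitions and 2 transversions, so Ti/Tv = 2/2 = 1.000.

1.000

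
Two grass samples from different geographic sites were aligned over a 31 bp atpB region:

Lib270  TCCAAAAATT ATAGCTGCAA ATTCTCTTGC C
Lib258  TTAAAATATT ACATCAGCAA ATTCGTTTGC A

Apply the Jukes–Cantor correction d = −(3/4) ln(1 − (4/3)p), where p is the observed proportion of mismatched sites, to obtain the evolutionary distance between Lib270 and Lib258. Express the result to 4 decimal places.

Differing sites — 2:C/T; 3:C/A; 7:A/T; 12:T/C; 14:G/T; 16:T/A; 25:T/G; 26:C/T; 31:C/A.
p = 9/31 = 0.290323.
d = −0.75 · ln(1 − (4/3)·0.290323) = −0.75 · ln(0.612903) = −0.75 · (-0.489549) = 0.3672.

0.3672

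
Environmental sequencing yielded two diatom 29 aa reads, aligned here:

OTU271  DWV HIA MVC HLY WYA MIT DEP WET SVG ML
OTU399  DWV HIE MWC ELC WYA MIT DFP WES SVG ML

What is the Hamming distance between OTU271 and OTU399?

The sequences differ at positions 6 (A/E), 8 (V/W), 10 (H/E), 12 (Y/C), 20 (E/F), 24 (T/S).
That gives 6 mismatches out of 29 aligned sites, so the Hamming distance is 6.

6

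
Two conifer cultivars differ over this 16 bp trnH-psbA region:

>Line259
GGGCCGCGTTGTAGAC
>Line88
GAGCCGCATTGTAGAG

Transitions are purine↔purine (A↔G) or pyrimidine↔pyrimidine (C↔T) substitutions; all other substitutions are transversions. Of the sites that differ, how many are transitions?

2

Mismatches occur at site 2 (G↔A, transition), site 8 (G↔A, transition), site 16 (C↔G, transversion).
Of the 3 differences, 2 transitions and 1 transversion, so the answer is 2.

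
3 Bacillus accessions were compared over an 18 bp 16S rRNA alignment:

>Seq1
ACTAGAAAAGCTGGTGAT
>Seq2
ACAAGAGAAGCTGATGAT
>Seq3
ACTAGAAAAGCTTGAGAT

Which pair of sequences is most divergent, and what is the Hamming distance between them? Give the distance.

5

Pairwise Hamming distances:
  Seq1 vs Seq2: 3
  Seq1 vs Seq3: 2
  Seq2 vs Seq3: 5
The largest is 5, between Seq2 and Seq3.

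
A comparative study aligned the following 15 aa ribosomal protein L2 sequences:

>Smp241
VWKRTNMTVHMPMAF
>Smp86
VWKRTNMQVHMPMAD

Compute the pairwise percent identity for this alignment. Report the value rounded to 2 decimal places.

The sequences differ at positions 8 (T/Q), 15 (F/D).
13 of the 15 sites match, so the percent identity is 13/15 × 100 = 86.67%.

86.67%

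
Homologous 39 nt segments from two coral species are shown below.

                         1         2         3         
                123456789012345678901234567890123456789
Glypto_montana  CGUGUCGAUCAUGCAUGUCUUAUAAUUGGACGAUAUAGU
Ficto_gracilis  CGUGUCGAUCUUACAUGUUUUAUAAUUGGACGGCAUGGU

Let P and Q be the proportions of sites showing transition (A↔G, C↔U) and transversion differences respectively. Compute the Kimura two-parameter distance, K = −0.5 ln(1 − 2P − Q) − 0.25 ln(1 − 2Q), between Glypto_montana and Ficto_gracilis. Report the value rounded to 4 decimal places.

0.1788

Differing sites — 11:A/U (Tv); 13:G/A (Ti); 19:C/U (Ti); 33:A/G (Ti); 34:U/C (Ti); 37:A/G (Ti).
Of the 6 differences, 5 transitions and 1 transversion over 39 sites: P = 5/39 = 0.128205, Q = 1/39 = 0.025641.
d = −0.5·ln(0.717949) − 0.25·ln(0.948718) = −0.5·(-0.331357) − 0.25·(-0.052644) = 0.1788.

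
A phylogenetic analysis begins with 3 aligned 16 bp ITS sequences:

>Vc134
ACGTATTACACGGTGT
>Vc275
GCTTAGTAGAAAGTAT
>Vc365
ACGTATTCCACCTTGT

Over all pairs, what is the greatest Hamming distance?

Pairwise Hamming distances:
  Vc134 vs Vc275: 7
  Vc134 vs Vc365: 3
  Vc275 vs Vc365: 9
The largest is 9, between Vc275 and Vc365.

9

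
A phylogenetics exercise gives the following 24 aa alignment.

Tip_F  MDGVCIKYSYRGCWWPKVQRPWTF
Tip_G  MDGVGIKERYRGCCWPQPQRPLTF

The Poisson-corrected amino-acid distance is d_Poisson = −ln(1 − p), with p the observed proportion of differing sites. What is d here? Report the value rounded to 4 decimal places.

0.3448

The sequences differ at positions 5 (C/G), 8 (Y/E), 9 (S/R), 14 (W/C), 17 (K/Q), 18 (V/P), 22 (W/L).
p = 7/24 = 0.291667.
d = −ln(1 − 0.291667) = −ln(0.708333) = 0.3448.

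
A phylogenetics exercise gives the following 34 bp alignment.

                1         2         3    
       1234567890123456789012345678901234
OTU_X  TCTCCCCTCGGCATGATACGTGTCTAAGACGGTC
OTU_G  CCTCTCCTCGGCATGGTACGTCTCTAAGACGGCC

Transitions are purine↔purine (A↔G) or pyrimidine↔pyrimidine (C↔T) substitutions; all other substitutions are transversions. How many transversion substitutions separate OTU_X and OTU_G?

1

The sequences differ at positions 1 (T/C, transition), 5 (C/T, transition), 16 (A/G, transition), 22 (G/C, transversion), 33 (T/C, transition).
Of the 5 differences, 4 transitions and 1 transversion, so the answer is 1.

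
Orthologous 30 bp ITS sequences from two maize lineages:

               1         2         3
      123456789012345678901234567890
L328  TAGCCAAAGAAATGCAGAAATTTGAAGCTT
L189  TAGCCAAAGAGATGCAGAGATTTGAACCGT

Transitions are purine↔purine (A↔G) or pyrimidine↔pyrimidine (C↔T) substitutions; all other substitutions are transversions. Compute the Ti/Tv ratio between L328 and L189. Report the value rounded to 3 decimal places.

Mismatches occur at site 11 (A/G, transition), site 19 (A/G, transition), site 27 (G/C, transversion), site 29 (T/G, transversion).
Of the 4 differences, 2 transitions and 2 transversions, so Ti/Tv = 2/2 = 1.000.

1.000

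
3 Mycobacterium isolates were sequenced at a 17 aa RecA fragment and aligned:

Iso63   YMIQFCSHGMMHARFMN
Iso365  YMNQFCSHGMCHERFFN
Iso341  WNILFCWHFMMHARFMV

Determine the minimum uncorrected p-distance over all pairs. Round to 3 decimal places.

0.235

Pairwise Hamming distances:
  Iso63 vs Iso365: 4
  Iso63 vs Iso341: 6
  Iso365 vs Iso341: 10
The smallest is 4 mismatches, between Iso63 and Iso365; p = 4/17 = 0.235.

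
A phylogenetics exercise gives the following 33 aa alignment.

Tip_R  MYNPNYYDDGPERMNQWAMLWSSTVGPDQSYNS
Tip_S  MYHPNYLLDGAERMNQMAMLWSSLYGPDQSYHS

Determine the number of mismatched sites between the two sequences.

8

The sequences differ at positions 3 (N/H), 7 (Y/L), 8 (D/L), 11 (P/A), 17 (W/M), 24 (T/L), 25 (V/Y), 32 (N/H).
That gives 8 mismatches out of 33 aligned sites, so the Hamming distance is 8.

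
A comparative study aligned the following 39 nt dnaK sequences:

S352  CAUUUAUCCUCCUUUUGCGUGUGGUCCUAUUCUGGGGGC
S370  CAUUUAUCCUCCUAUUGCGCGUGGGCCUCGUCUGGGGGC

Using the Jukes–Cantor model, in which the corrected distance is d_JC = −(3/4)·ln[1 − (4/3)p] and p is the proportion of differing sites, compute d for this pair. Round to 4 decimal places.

0.1406

Differing sites — 14:U/A; 20:U/C; 25:U/G; 29:A/C; 30:U/G.
p = 5/39 = 0.128205.
d = −0.75 · ln(1 − (4/3)·0.128205) = −0.75 · ln(0.829060) = −0.75 · (-0.187463) = 0.1406.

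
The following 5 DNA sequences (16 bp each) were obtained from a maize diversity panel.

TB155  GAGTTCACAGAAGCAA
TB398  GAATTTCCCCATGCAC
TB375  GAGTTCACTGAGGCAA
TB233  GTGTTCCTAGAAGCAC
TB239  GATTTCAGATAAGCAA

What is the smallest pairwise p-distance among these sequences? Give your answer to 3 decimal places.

Pairwise Hamming distances:
  TB155 vs TB398: 7
  TB155 vs TB375: 2
  TB155 vs TB233: 4
  TB155 vs TB239: 3
  TB398 vs TB375: 7
  TB398 vs TB233: 7
  TB398 vs TB239: 8
  TB375 vs TB233: 6
  TB375 vs TB239: 5
  TB233 vs TB239: 6
The smallest is 2 mismatches, between TB155 and TB375; p = 2/16 = 0.125.

0.125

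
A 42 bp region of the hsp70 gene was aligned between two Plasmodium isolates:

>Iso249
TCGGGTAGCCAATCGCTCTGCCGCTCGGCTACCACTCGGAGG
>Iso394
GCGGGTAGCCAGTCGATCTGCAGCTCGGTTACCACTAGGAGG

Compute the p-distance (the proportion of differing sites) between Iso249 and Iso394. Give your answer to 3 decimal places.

Differing sites — 1:T/G; 12:A/G; 16:C/A; 22:C/A; 29:C/T; 37:C/A.
There are 6 differences over 42 sites, so p = 6/42 = 0.143.

0.143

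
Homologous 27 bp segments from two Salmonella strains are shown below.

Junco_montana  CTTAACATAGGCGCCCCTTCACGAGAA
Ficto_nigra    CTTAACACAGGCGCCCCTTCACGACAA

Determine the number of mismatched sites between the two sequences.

2

Mismatches occur at site 8 (T↔C), site 25 (G↔C).
That gives 2 mismatches out of 27 aligned sites, so the Hamming distance is 2.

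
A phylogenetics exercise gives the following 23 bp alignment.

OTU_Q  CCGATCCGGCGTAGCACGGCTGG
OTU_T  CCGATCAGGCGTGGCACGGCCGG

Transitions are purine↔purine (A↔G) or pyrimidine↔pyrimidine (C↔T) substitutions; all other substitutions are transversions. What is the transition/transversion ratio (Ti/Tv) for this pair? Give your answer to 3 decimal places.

Differing sites — 7:C/A (Tv); 13:A/G (Ti); 21:T/C (Ti).
Of the 3 differences, 2 transitions and 1 transversion, so Ti/Tv = 2/1 = 2.000.

2.000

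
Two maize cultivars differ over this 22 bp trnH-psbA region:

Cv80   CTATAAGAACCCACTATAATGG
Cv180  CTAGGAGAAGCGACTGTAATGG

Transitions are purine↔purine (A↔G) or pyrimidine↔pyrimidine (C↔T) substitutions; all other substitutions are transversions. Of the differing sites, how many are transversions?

3

Differing sites — 4:T/G (Tv); 5:A/G (Ti); 10:C/G (Tv); 12:C/G (Tv); 16:A/G (Ti).
Of the 5 differences, 2 transitions and 3 transversions, so the answer is 3.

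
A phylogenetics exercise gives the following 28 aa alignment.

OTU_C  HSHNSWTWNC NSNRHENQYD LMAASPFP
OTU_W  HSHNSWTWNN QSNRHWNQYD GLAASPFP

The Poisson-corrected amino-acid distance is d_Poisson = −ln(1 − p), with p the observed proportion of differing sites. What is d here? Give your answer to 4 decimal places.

0.1967

The sequences differ at positions 10 (C/N), 11 (N/Q), 16 (E/W), 21 (L/G), 22 (M/L).
p = 5/28 = 0.178571.
d = −ln(1 − 0.178571) = −ln(0.821429) = 0.1967.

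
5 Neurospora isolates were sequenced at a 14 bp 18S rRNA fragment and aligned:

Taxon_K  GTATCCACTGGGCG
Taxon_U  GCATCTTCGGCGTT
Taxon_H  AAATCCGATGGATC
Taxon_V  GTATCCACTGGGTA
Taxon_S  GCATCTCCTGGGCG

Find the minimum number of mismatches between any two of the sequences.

Pairwise Hamming distances:
  Taxon_K vs Taxon_U: 7
  Taxon_K vs Taxon_H: 7
  Taxon_K vs Taxon_V: 2
  Taxon_K vs Taxon_S: 3
  Taxon_U vs Taxon_H: 9
  Taxon_U vs Taxon_V: 6
  Taxon_U vs Taxon_S: 5
  Taxon_H vs Taxon_V: 6
  Taxon_H vs Taxon_S: 8
  Taxon_V vs Taxon_S: 5
The smallest is 2, between Taxon_K and Taxon_V.

2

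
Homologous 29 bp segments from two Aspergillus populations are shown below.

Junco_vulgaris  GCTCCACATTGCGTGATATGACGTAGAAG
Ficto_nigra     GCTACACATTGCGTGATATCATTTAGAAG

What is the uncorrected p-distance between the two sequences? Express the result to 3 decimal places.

0.138

The sequences differ at positions 4 (C/A), 20 (G/C), 22 (C/T), 23 (G/T).
There are 4 differences over 29 sites, so p = 4/29 = 0.138.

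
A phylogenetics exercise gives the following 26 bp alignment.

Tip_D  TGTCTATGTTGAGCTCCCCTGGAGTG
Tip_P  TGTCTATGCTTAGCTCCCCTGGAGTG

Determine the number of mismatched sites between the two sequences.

2

Mismatches occur at site 9 (T/C), site 11 (G/T).
That gives 2 mismatches out of 26 aligned sites, so the Hamming distance is 2.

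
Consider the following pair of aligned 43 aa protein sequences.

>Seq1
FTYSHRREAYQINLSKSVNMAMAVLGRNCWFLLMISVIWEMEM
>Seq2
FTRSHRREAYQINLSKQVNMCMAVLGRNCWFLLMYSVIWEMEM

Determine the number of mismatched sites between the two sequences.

The sequences differ at positions 3 (Y/R), 17 (S/Q), 21 (A/C), 35 (I/Y).
That gives 4 mismatches out of 43 aligned sites, so the Hamming distance is 4.

4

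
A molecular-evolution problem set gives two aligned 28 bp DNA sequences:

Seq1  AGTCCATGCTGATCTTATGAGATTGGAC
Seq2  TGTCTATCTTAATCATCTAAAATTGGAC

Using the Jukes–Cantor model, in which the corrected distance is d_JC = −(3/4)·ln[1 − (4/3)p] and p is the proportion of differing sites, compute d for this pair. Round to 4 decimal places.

The sequences differ at positions 1 (A/T), 5 (C/T), 8 (G/C), 9 (C/T), 11 (G/A), 15 (T/A), 17 (A/C), 19 (G/A), 21 (G/A).
p = 9/28 = 0.321429.
d = −0.75 · ln(1 − (4/3)·0.321429) = −0.75 · ln(0.571428) = −0.75 · (-0.559617) = 0.4197.

0.4197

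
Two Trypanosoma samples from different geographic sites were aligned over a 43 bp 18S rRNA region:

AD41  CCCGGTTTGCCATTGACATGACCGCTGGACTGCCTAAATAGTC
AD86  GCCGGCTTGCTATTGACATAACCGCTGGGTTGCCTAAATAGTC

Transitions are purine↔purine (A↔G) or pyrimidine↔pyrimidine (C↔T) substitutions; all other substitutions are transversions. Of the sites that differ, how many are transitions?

Mismatches occur at site 1 (C↔G, transversion), site 6 (T↔C, transition), site 11 (C↔T, transition), site 20 (G↔A, transition), site 29 (A↔G, transition), site 30 (C↔T, transition).
Of the 6 differences, 5 transitions and 1 transversion, so the answer is 5.

5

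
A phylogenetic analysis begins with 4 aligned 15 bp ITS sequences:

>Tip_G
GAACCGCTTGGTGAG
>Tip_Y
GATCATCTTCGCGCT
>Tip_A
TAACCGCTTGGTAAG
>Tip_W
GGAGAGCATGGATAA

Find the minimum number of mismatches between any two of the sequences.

Pairwise Hamming distances:
  Tip_G vs Tip_Y: 7
  Tip_G vs Tip_A: 2
  Tip_G vs Tip_W: 7
  Tip_Y vs Tip_A: 9
  Tip_Y vs Tip_W: 10
  Tip_A vs Tip_W: 8
The smallest is 2, between Tip_G and Tip_A.

2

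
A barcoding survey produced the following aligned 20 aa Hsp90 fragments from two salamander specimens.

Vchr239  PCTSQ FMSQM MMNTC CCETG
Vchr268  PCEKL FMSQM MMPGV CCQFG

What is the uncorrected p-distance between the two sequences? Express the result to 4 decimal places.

0.4000

Differing sites — 3:T/E; 4:S/K; 5:Q/L; 13:N/P; 14:T/G; 15:C/V; 18:E/Q; 19:T/F.
There are 8 differences over 20 sites, so p = 8/20 = 0.4000.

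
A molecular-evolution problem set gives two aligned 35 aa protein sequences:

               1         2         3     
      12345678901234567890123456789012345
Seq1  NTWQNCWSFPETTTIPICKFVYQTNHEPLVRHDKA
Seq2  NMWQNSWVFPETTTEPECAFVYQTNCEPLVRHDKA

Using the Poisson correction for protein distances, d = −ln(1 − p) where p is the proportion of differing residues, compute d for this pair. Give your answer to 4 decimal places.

The sequences differ at positions 2 (T/M), 6 (C/S), 8 (S/V), 15 (I/E), 17 (I/E), 19 (K/A), 26 (H/C).
p = 7/35 = 0.200000.
d = −ln(1 − 0.200000) = −ln(0.800000) = 0.2231.

0.2231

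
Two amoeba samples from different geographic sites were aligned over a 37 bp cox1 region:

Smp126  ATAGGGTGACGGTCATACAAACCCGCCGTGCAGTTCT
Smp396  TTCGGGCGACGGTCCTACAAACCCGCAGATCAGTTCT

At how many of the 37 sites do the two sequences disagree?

Mismatches occur at site 1 (A↔T), site 3 (A↔C), site 7 (T↔C), site 15 (A↔C), site 27 (C↔A), site 29 (T↔A), site 30 (G↔T).
That gives 7 mismatches out of 37 aligned sites, so the Hamming distance is 7.

7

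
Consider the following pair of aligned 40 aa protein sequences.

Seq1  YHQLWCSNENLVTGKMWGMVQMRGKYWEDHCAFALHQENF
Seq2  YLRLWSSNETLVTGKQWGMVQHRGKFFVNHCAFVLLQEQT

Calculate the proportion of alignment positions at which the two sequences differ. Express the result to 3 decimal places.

0.350

Mismatches occur at site 2 (H↔L), site 3 (Q↔R), site 6 (C↔S), site 10 (N↔T), site 16 (M↔Q), site 22 (M↔H), site 26 (Y↔F), site 27 (W↔F), site 28 (E↔V), site 29 (D↔N), site 34 (A↔V), site 36 (H↔L), site 39 (N↔Q), site 40 (F↔T).
There are 14 differences over 40 sites, so p = 14/40 = 0.350.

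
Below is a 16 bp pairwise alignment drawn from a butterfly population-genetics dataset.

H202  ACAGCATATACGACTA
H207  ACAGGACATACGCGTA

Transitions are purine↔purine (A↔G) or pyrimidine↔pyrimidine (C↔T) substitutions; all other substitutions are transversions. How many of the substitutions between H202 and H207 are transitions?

The sequences differ at positions 5 (C/G, transversion), 7 (T/C, transition), 13 (A/C, transversion), 14 (C/G, transversion).
Of the 4 differences, 1 transition and 3 transversions, so the answer is 1.

1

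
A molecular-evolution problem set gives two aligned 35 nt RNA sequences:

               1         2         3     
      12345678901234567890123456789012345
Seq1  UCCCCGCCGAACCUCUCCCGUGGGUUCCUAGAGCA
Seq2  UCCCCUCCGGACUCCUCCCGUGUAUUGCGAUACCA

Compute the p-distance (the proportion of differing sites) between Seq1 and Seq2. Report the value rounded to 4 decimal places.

0.2857

Differing sites — 6:G/U; 10:A/G; 13:C/U; 14:U/C; 23:G/U; 24:G/A; 27:C/G; 29:U/G; 31:G/U; 33:G/C.
There are 10 differences over 35 sites, so p = 10/35 = 0.2857.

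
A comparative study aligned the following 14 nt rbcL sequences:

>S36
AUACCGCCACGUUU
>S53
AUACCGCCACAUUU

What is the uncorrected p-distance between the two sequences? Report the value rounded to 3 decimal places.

0.071

A single mismatch occurs at site 11 (G/A).
There are 1 differences over 14 sites, so p = 1/14 = 0.071.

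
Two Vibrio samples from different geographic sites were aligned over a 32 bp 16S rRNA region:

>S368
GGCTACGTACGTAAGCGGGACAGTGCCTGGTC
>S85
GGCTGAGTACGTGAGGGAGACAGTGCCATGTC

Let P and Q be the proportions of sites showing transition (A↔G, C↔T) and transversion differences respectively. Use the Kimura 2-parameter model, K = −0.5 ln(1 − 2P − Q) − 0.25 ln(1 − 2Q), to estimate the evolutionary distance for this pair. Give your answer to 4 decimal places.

0.2593

Mismatches occur at site 5 (A/G, transition), site 6 (C/A, transversion), site 13 (A/G, transition), site 16 (C/G, transversion), site 18 (G/A, transition), site 28 (T/A, transversion), site 29 (G/T, transversion).
Of the 7 differences, 3 transitions and 4 transversions over 32 sites: P = 3/32 = 0.093750, Q = 4/32 = 0.125000.
d = −0.5·ln(0.687500) − 0.25·ln(0.750000) = −0.5·(-0.374693) − 0.25·(-0.287682) = 0.2593.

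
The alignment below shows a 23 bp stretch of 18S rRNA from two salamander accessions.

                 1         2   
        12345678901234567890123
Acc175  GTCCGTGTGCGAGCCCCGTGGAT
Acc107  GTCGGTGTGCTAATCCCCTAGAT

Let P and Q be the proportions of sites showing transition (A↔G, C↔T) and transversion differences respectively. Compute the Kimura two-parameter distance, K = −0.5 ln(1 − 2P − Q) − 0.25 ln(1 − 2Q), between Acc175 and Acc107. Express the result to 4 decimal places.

0.3238

Mismatches occur at site 4 (C/G, transversion), site 11 (G/T, transversion), site 13 (G/A, transition), site 14 (C/T, transition), site 18 (G/C, transversion), site 20 (G/A, transition).
Of the 6 differences, 3 transitions and 3 transversions over 23 sites: P = 3/23 = 0.130435, Q = 3/23 = 0.130435.
d = −0.5·ln(0.608695) − 0.25·ln(0.739130) = −0.5·(-0.496438) − 0.25·(-0.302281) = 0.3238.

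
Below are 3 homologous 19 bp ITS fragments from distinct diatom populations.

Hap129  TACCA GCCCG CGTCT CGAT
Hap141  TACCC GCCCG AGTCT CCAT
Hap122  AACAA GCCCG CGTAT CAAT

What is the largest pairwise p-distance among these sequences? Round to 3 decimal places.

Pairwise Hamming distances:
  Hap129 vs Hap141: 3
  Hap129 vs Hap122: 4
  Hap141 vs Hap122: 6
The largest is 6 mismatches, between Hap141 and Hap122; p = 6/19 = 0.316.

0.316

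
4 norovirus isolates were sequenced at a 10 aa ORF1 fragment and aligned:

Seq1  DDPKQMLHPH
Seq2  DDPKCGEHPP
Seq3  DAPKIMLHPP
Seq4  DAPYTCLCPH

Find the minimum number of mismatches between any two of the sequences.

3

Pairwise Hamming distances:
  Seq1 vs Seq2: 4
  Seq1 vs Seq3: 3
  Seq1 vs Seq4: 5
  Seq2 vs Seq3: 4
  Seq2 vs Seq4: 7
  Seq3 vs Seq4: 5
The smallest is 3, between Seq1 and Seq3.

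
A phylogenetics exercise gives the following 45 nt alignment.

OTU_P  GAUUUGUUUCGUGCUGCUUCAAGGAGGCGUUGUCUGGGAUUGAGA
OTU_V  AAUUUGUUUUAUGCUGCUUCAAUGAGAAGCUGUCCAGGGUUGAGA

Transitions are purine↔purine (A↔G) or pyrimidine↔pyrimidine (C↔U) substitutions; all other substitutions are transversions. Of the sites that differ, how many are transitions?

8

Mismatches occur at site 1 (G→A, transition), site 10 (C→U, transition), site 11 (G→A, transition), site 23 (G→U, transversion), site 27 (G→A, transition), site 28 (C→A, transversion), site 30 (U→C, transition), site 35 (U→C, transition), site 36 (G→A, transition), site 39 (A→G, transition).
Of the 10 differences, 8 transitions and 2 transversions, so the answer is 8.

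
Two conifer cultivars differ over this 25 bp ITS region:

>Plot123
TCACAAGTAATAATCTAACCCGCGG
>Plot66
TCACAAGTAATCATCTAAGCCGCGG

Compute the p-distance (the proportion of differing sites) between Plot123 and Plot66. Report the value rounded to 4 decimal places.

Mismatches occur at site 12 (A/C), site 19 (C/G).
There are 2 differences over 25 sites, so p = 2/25 = 0.0800.

0.0800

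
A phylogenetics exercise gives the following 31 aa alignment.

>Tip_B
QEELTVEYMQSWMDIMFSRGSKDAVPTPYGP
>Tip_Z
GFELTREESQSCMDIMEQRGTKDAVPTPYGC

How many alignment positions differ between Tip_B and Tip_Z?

Differing sites — 1:Q/G; 2:E/F; 6:V/R; 8:Y/E; 9:M/S; 12:W/C; 17:F/E; 18:S/Q; 21:S/T; 31:P/C.
That gives 10 mismatches out of 31 aligned sites, so the Hamming distance is 10.

10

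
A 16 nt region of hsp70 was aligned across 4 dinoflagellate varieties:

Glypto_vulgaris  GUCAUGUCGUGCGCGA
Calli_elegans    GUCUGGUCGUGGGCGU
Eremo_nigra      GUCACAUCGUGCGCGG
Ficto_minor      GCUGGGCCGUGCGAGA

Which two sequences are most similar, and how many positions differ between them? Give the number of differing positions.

3

Pairwise Hamming distances:
  Glypto_vulgaris vs Calli_elegans: 4
  Glypto_vulgaris vs Eremo_nigra: 3
  Glypto_vulgaris vs Ficto_minor: 6
  Calli_elegans vs Eremo_nigra: 5
  Calli_elegans vs Ficto_minor: 7
  Eremo_nigra vs Ficto_minor: 8
The smallest is 3, between Glypto_vulgaris and Eremo_nigra.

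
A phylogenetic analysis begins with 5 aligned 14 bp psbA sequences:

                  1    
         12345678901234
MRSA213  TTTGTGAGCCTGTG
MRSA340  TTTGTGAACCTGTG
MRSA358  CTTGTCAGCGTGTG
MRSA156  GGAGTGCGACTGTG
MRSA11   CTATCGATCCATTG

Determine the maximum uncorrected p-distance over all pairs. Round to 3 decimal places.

Pairwise Hamming distances:
  MRSA213 vs MRSA340: 1
  MRSA213 vs MRSA358: 3
  MRSA213 vs MRSA156: 5
  MRSA213 vs MRSA11: 7
  MRSA340 vs MRSA358: 4
  MRSA340 vs MRSA156: 6
  MRSA340 vs MRSA11: 7
  MRSA358 vs MRSA156: 7
  MRSA358 vs MRSA11: 8
  MRSA156 vs MRSA11: 9
The largest is 9 mismatches, between MRSA156 and MRSA11; p = 9/14 = 0.643.

0.643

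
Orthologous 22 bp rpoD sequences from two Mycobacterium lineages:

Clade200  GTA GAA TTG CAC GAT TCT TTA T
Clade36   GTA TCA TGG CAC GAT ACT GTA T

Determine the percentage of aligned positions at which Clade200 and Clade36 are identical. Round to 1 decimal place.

77.3%

The sequences differ at positions 4 (G/T), 5 (A/C), 8 (T/G), 16 (T/A), 19 (T/G).
17 of the 22 sites match, so the percent identity is 17/22 × 100 = 77.3%.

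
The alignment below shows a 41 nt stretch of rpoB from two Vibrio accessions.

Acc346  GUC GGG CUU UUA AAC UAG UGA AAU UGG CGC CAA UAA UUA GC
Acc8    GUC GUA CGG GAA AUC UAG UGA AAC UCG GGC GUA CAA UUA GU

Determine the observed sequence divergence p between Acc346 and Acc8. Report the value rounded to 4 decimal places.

Mismatches occur at site 5 (G/U), site 6 (G/A), site 8 (U/G), site 9 (U/G), site 10 (U/G), site 11 (U/A), site 14 (A/U), site 24 (U/C), site 26 (G/C), site 28 (C/G), site 31 (C/G), site 32 (A/U), site 34 (U/C), site 41 (C/U).
There are 14 differences over 41 sites, so p = 14/41 = 0.3415.

0.3415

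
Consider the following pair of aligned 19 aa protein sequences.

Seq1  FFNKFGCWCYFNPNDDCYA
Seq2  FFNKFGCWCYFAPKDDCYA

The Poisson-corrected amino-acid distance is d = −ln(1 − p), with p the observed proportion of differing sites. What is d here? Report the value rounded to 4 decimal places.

0.1112

Mismatches occur at site 12 (N↔A), site 14 (N↔K).
p = 2/19 = 0.105263.
d = −ln(1 − 0.105263) = −ln(0.894737) = 0.1112.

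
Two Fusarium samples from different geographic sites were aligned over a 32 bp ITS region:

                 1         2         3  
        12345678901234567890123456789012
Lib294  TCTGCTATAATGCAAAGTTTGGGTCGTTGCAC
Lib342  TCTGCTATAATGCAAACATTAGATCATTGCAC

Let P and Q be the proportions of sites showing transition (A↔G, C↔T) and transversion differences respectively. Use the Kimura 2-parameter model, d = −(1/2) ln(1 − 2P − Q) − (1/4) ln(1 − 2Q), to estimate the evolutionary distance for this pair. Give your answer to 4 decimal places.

Differing sites — 17:G/C (Tv); 18:T/A (Tv); 21:G/A (Ti); 23:G/A (Ti); 26:G/A (Ti).
Of the 5 differences, 3 transitions and 2 transversions over 32 sites: P = 3/32 = 0.093750, Q = 2/32 = 0.062500.
d = −0.5·ln(0.750000) − 0.25·ln(0.875000) = −0.5·(-0.287682) − 0.25·(-0.133531) = 0.1772.

0.1772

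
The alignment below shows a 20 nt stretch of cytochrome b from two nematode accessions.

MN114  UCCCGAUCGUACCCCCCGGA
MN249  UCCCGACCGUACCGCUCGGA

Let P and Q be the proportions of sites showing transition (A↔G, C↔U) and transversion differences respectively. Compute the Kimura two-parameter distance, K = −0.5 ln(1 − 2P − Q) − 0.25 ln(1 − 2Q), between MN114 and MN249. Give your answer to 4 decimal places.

0.1702

Differing sites — 7:U/C (Ti); 14:C/G (Tv); 16:C/U (Ti).
Of the 3 differences, 2 transitions and 1 transversion over 20 sites: P = 2/20 = 0.100000, Q = 1/20 = 0.050000.
d = −0.5·ln(0.750000) − 0.25·ln(0.900000) = −0.5·(-0.287682) − 0.25·(-0.105361) = 0.1702.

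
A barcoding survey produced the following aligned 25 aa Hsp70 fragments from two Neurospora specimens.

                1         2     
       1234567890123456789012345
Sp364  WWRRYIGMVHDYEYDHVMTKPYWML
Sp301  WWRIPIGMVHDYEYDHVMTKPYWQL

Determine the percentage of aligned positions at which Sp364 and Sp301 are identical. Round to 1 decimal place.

Mismatches occur at site 4 (R→I), site 5 (Y→P), site 24 (M→Q).
22 of the 25 sites match, so the percent identity is 22/25 × 100 = 88.0%.

88.0%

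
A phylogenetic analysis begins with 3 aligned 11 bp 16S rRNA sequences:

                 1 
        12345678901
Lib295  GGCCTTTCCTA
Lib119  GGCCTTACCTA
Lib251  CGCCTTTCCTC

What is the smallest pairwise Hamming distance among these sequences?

Pairwise Hamming distances:
  Lib295 vs Lib119: 1
  Lib295 vs Lib251: 2
  Lib119 vs Lib251: 3
The smallest is 1, between Lib295 and Lib119.

1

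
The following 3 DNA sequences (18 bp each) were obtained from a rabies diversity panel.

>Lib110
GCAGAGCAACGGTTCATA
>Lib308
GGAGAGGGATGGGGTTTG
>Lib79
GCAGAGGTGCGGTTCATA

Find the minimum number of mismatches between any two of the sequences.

3

Pairwise Hamming distances:
  Lib110 vs Lib308: 9
  Lib110 vs Lib79: 3
  Lib308 vs Lib79: 9
The smallest is 3, between Lib110 and Lib79.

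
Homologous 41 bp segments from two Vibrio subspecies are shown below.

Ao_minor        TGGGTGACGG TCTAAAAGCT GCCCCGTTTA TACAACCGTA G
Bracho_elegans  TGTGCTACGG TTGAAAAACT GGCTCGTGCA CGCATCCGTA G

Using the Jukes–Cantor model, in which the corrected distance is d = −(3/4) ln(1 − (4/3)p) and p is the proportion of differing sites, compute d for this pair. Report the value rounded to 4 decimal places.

0.4121

Differing sites — 3:G/T; 5:T/C; 6:G/T; 12:C/T; 13:T/G; 18:G/A; 22:C/G; 24:C/T; 28:T/G; 29:T/C; 31:T/C; 32:A/G; 35:A/T.
p = 13/41 = 0.317073.
d = −0.75 · ln(1 − (4/3)·0.317073) = −0.75 · ln(0.577236) = −0.75 · (-0.549504) = 0.4121.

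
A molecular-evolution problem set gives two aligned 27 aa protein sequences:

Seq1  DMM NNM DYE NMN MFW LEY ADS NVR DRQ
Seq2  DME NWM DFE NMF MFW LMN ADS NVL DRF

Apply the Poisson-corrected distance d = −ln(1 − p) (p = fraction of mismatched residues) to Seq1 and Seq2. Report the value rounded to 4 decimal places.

0.3514

Differing sites — 3:M/E; 5:N/W; 8:Y/F; 12:N/F; 17:E/M; 18:Y/N; 24:R/L; 27:Q/F.
p = 8/27 = 0.296296.
d = −ln(1 − 0.296296) = −ln(0.703704) = 0.3514.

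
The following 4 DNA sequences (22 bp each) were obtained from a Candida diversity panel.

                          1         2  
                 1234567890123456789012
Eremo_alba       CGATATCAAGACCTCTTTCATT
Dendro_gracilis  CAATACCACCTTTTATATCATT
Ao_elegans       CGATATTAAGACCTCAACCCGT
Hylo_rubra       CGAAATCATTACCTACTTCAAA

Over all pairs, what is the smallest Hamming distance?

Pairwise Hamming distances:
  Eremo_alba vs Dendro_gracilis: 9
  Eremo_alba vs Ao_elegans: 6
  Eremo_alba vs Hylo_rubra: 7
  Dendro_gracilis vs Ao_elegans: 13
  Dendro_gracilis vs Hylo_rubra: 12
  Ao_elegans vs Hylo_rubra: 11
The smallest is 6, between Eremo_alba and Ao_elegans.

6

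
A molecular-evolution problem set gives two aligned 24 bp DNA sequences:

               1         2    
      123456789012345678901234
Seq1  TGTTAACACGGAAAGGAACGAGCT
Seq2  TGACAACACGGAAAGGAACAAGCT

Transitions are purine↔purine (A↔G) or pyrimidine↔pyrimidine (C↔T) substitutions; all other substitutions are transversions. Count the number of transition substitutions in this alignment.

2

Differing sites — 3:T/A (Tv); 4:T/C (Ti); 20:G/A (Ti).
Of the 3 differences, 2 transitions and 1 transversion, so the answer is 2.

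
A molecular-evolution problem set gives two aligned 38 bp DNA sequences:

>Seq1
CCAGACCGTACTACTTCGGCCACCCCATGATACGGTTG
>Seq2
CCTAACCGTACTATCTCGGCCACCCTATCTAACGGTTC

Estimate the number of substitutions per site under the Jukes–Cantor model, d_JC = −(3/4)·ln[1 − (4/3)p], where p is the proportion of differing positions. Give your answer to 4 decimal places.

Differing sites — 3:A/T; 4:G/A; 14:C/T; 15:T/C; 26:C/T; 29:G/C; 30:A/T; 31:T/A; 38:G/C.
p = 9/38 = 0.236842.
d = −0.75 · ln(1 − (4/3)·0.236842) = −0.75 · ln(0.684211) = −0.75 · (-0.379489) = 0.2846.

0.2846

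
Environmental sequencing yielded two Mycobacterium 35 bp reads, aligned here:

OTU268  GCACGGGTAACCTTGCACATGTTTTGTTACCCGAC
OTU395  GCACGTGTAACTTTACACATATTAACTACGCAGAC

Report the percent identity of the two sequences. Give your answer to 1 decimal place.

68.6%

The sequences differ at positions 6 (G/T), 12 (C/T), 15 (G/A), 21 (G/A), 24 (T/A), 25 (T/A), 26 (G/C), 28 (T/A), 29 (A/C), 30 (C/G), 32 (C/A).
24 of the 35 sites match, so the percent identity is 24/35 × 100 = 68.6%.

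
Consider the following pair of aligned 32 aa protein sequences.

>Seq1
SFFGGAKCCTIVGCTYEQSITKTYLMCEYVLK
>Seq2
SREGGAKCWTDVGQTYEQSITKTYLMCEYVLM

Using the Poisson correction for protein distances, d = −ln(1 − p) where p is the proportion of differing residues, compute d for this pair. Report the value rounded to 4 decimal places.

0.2076

The sequences differ at positions 2 (F/R), 3 (F/E), 9 (C/W), 11 (I/D), 14 (C/Q), 32 (K/M).
p = 6/32 = 0.187500.
d = −ln(1 − 0.187500) = −ln(0.812500) = 0.2076.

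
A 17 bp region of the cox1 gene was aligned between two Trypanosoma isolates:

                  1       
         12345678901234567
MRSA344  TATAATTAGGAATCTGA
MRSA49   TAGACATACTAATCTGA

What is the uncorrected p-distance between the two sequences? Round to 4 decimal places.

0.2941

Differing sites — 3:T/G; 5:A/C; 6:T/A; 9:G/C; 10:G/T.
There are 5 differences over 17 sites, so p = 5/17 = 0.2941.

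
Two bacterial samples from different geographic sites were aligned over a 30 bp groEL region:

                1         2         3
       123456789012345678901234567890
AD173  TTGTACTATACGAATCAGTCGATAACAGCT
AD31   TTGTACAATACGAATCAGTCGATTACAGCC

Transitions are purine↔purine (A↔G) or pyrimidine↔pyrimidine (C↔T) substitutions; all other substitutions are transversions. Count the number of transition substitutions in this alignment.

Differing sites — 7:T/A (Tv); 24:A/T (Tv); 30:T/C (Ti).
Of the 3 differences, 1 transition and 2 transversions, so the answer is 1.

1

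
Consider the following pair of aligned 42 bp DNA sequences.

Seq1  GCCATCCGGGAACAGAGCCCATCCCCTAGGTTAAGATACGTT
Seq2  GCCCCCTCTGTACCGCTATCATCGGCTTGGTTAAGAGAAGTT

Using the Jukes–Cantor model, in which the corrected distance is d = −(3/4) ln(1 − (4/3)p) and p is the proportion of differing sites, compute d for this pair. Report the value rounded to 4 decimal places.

Differing sites — 4:A/C; 5:T/C; 7:C/T; 8:G/C; 9:G/T; 11:A/T; 14:A/C; 16:A/C; 17:G/T; 18:C/A; 19:C/T; 24:C/G; 25:C/G; 28:A/T; 37:T/G; 39:C/A.
p = 16/42 = 0.380952.
d = −0.75 · ln(1 − (4/3)·0.380952) = −0.75 · ln(0.492064) = −0.75 · (-0.709146) = 0.5319.

0.5319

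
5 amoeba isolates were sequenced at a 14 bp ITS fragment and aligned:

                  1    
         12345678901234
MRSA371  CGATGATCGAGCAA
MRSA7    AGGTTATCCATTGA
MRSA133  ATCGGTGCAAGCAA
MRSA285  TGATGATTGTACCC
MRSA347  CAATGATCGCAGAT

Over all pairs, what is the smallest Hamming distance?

5

Pairwise Hamming distances:
  MRSA371 vs MRSA7: 7
  MRSA371 vs MRSA133: 7
  MRSA371 vs MRSA285: 6
  MRSA371 vs MRSA347: 5
  MRSA7 vs MRSA133: 10
  MRSA7 vs MRSA285: 10
  MRSA7 vs MRSA347: 10
  MRSA133 vs MRSA285: 12
  MRSA133 vs MRSA347: 11
  MRSA285 vs MRSA347: 7
The smallest is 5, between MRSA371 and MRSA347.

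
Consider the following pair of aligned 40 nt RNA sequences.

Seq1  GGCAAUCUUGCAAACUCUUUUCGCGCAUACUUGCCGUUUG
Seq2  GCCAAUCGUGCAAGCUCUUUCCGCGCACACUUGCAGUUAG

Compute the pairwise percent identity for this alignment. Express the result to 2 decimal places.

82.50%

The sequences differ at positions 2 (G/C), 8 (U/G), 14 (A/G), 21 (U/C), 28 (U/C), 35 (C/A), 39 (U/A).
33 of the 40 sites match, so the percent identity is 33/40 × 100 = 82.50%.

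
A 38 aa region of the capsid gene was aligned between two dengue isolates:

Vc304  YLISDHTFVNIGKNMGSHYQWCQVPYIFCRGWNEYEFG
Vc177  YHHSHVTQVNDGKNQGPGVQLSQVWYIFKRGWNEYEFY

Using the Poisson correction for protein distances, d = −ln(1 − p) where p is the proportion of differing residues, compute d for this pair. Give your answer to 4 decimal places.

0.5021

Mismatches occur at site 2 (L→H), site 3 (I→H), site 5 (D→H), site 6 (H→V), site 8 (F→Q), site 11 (I→D), site 15 (M→Q), site 17 (S→P), site 18 (H→G), site 19 (Y→V), site 21 (W→L), site 22 (C→S), site 25 (P→W), site 29 (C→K), site 38 (G→Y).
p = 15/38 = 0.394737.
d = −ln(1 − 0.394737) = −ln(0.605263) = 0.5021.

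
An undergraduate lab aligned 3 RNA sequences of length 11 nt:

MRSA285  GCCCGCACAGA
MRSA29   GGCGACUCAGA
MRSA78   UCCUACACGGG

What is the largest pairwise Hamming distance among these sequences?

Pairwise Hamming distances:
  MRSA285 vs MRSA29: 4
  MRSA285 vs MRSA78: 5
  MRSA29 vs MRSA78: 6
The largest is 6, between MRSA29 and MRSA78.

6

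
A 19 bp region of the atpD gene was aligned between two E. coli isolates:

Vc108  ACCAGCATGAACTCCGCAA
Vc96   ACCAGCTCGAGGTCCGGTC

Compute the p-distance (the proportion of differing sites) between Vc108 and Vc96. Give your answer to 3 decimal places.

0.368

The sequences differ at positions 7 (A/T), 8 (T/C), 11 (A/G), 12 (C/G), 17 (C/G), 18 (A/T), 19 (A/C).
There are 7 differences over 19 sites, so p = 7/19 = 0.368.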